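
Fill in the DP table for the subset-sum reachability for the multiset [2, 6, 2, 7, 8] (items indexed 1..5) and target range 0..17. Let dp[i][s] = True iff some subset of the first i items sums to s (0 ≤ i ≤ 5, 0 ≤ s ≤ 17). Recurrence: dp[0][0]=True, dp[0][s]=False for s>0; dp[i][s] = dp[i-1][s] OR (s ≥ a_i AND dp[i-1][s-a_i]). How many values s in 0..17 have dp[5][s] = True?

i\s   0   1   2   3   4   5   6   7   8   9  10  11  12  13  14  15  16  17
  0   T   F   F   F   F   F   F   F   F   F   F   F   F   F   F   F   F   F
  1   T   F   T   F   F   F   F   F   F   F   F   F   F   F   F   F   F   F
  2   T   F   T   F   F   F   T   F   T   F   F   F   F   F   F   F   F   F
  3   T   F   T   F   T   F   T   F   T   F   T   F   F   F   F   F   F   F
  4   T   F   T   F   T   F   T   T   T   T   T   T   F   T   F   T   F   T
  5   T   F   T   F   T   F   T   T   T   T   T   T   T   T   T   T   T   T

15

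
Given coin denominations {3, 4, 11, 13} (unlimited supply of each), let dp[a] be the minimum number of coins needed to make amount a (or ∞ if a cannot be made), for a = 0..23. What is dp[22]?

 a  0  1  2  3  4  5  6  7  8  9 10 11 12 13 14 15 16 17 18 19 20 21 22 23
dp  0  -  -  1  1  -  2  2  2  3  3  1  3  1  2  2  2  2  3  3  3  3  2  4
(- denotes ∞ / unreachable)

2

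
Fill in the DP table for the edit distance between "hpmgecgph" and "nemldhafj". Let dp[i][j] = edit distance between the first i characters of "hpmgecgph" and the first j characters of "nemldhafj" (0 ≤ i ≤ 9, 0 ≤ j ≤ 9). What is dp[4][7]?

   ''  n  e  m  l  d  h  a  f  j
''  0  1  2  3  4  5  6  7  8  9
 h  1  1  2  3  4  5  5  6  7  8
 p  2  2  2  3  4  5  6  6  7  8
 m  3  3  3  2  3  4  5  6  7  8
 g  4  4  4  3  3  4  5  6  7  8
 e  5  5  4  4  4  4  5  6  7  8
 c  6  6  5  5  5  5  5  6  7  8
 g  7  7  6  6  6  6  6  6  7  8
 p  8  8  7  7  7  7  7  7  7  8
 h  9  9  8  8  8  8  7  8  8  8

6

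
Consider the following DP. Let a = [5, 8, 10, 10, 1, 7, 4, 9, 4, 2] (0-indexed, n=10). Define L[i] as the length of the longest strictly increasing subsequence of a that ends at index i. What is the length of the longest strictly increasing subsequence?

3

   i    0    1    2    3    4    5    6    7    8    9
a[i]    5    8   10   10    1    7    4    9    4    2
L[i]    1    2    3    3    1    2    2    3    2    2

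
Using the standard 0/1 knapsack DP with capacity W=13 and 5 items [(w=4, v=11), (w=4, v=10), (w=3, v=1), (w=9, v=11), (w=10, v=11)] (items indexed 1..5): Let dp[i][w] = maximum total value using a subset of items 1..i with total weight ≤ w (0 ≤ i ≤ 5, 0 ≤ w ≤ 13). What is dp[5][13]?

i\w   0   1   2   3   4   5   6   7   8   9  10  11  12  13
  0   0   0   0   0   0   0   0   0   0   0   0   0   0   0
  1   0   0   0   0  11  11  11  11  11  11  11  11  11  11
  2   0   0   0   0  11  11  11  11  21  21  21  21  21  21
  3   0   0   0   1  11  11  11  12  21  21  21  22  22  22
  4   0   0   0   1  11  11  11  12  21  21  21  22  22  22
  5   0   0   0   1  11  11  11  12  21  21  21  22  22  22

22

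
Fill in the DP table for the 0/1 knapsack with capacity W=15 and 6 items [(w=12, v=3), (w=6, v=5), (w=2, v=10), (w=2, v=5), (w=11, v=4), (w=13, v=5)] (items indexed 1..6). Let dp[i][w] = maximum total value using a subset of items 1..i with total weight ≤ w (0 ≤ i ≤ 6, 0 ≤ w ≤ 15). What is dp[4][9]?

i\w   0   1   2   3   4   5   6   7   8   9  10  11  12  13  14  15
  0   0   0   0   0   0   0   0   0   0   0   0   0   0   0   0   0
  1   0   0   0   0   0   0   0   0   0   0   0   0   3   3   3   3
  2   0   0   0   0   0   0   5   5   5   5   5   5   5   5   5   5
  3   0   0  10  10  10  10  10  10  15  15  15  15  15  15  15  15
  4   0   0  10  10  15  15  15  15  15  15  20  20  20  20  20  20
  5   0   0  10  10  15  15  15  15  15  15  20  20  20  20  20  20
  6   0   0  10  10  15  15  15  15  15  15  20  20  20  20  20  20

15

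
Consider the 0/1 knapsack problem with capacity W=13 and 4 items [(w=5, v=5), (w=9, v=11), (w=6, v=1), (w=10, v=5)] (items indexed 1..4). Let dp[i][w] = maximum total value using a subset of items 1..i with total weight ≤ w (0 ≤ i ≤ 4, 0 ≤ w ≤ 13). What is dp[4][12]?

11

i\w   0   1   2   3   4   5   6   7   8   9  10  11  12  13
  0   0   0   0   0   0   0   0   0   0   0   0   0   0   0
  1   0   0   0   0   0   5   5   5   5   5   5   5   5   5
  2   0   0   0   0   0   5   5   5   5  11  11  11  11  11
  3   0   0   0   0   0   5   5   5   5  11  11  11  11  11
  4   0   0   0   0   0   5   5   5   5  11  11  11  11  11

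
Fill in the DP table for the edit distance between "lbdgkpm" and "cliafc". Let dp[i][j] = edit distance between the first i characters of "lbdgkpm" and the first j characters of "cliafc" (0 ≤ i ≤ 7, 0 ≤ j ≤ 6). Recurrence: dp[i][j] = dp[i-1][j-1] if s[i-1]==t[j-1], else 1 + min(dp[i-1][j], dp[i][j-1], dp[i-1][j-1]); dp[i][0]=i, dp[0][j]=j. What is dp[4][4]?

4

   ''  c  l  i  a  f  c
''  0  1  2  3  4  5  6
 l  1  1  1  2  3  4  5
 b  2  2  2  2  3  4  5
 d  3  3  3  3  3  4  5
 g  4  4  4  4  4  4  5
 k  5  5  5  5  5  5  5
 p  6  6  6  6  6  6  6
 m  7  7  7  7  7  7  7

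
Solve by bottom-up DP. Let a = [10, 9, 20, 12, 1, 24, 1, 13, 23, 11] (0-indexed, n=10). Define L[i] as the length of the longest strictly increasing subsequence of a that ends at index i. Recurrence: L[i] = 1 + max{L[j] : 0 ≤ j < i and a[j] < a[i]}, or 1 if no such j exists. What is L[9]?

   i    0    1    2    3    4    5    6    7    8    9
a[i]   10    9   20   12    1   24    1   13   23   11
L[i]    1    1    2    2    1    3    1    3    4    2

2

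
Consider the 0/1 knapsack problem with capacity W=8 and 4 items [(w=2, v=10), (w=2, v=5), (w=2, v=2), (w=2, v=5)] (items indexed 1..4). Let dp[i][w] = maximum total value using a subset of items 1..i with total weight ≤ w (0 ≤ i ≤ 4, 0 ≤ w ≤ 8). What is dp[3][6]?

17

i\w   0   1   2   3   4   5   6   7   8
  0   0   0   0   0   0   0   0   0   0
  1   0   0  10  10  10  10  10  10  10
  2   0   0  10  10  15  15  15  15  15
  3   0   0  10  10  15  15  17  17  17
  4   0   0  10  10  15  15  20  20  22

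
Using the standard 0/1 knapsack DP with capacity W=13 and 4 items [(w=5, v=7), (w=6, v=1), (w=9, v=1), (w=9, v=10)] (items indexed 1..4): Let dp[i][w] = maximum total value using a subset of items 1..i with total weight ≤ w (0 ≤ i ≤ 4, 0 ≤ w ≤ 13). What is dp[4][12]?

10

i\w   0   1   2   3   4   5   6   7   8   9  10  11  12  13
  0   0   0   0   0   0   0   0   0   0   0   0   0   0   0
  1   0   0   0   0   0   7   7   7   7   7   7   7   7   7
  2   0   0   0   0   0   7   7   7   7   7   7   8   8   8
  3   0   0   0   0   0   7   7   7   7   7   7   8   8   8
  4   0   0   0   0   0   7   7   7   7  10  10  10  10  10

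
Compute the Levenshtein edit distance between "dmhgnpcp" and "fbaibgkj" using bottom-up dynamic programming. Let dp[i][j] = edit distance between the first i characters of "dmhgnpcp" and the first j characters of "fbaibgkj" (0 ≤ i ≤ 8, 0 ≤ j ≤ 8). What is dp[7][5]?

   ''  f  b  a  i  b  g  k  j
''  0  1  2  3  4  5  6  7  8
 d  1  1  2  3  4  5  6  7  8
 m  2  2  2  3  4  5  6  7  8
 h  3  3  3  3  4  5  6  7  8
 g  4  4  4  4  4  5  5  6  7
 n  5  5  5  5  5  5  6  6  7
 p  6  6  6  6  6  6  6  7  7
 c  7  7  7  7  7  7  7  7  8
 p  8  8  8  8  8  8  8  8  8

7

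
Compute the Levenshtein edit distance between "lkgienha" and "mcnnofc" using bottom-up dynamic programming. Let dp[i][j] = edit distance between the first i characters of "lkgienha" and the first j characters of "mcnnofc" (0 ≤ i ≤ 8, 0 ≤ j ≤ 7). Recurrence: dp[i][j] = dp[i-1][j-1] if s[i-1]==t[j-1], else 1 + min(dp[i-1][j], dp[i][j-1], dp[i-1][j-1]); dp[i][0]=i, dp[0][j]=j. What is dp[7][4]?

   ''  m  c  n  n  o  f  c
''  0  1  2  3  4  5  6  7
 l  1  1  2  3  4  5  6  7
 k  2  2  2  3  4  5  6  7
 g  3  3  3  3  4  5  6  7
 i  4  4  4  4  4  5  6  7
 e  5  5  5  5  5  5  6  7
 n  6  6  6  5  5  6  6  7
 h  7  7  7  6  6  6  7  7
 a  8  8  8  7  7  7  7  8

6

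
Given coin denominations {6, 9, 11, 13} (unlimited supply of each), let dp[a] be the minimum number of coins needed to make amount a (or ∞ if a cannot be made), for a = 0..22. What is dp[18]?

 a  0  1  2  3  4  5  6  7  8  9 10 11 12 13 14 15 16 17 18 19 20 21 22
dp  0  -  -  -  -  -  1  -  -  1  -  1  2  1  -  2  -  2  2  2  2  3  2
(- denotes ∞ / unreachable)

2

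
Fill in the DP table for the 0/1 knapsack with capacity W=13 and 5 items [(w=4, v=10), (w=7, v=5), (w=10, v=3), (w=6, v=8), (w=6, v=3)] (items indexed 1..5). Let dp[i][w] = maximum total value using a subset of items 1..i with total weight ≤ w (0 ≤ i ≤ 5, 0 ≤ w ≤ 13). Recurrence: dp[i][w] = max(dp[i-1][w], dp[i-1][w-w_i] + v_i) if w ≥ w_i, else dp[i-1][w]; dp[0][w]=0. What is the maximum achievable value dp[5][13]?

18

i\w   0   1   2   3   4   5   6   7   8   9  10  11  12  13
  0   0   0   0   0   0   0   0   0   0   0   0   0   0   0
  1   0   0   0   0  10  10  10  10  10  10  10  10  10  10
  2   0   0   0   0  10  10  10  10  10  10  10  15  15  15
  3   0   0   0   0  10  10  10  10  10  10  10  15  15  15
  4   0   0   0   0  10  10  10  10  10  10  18  18  18  18
  5   0   0   0   0  10  10  10  10  10  10  18  18  18  18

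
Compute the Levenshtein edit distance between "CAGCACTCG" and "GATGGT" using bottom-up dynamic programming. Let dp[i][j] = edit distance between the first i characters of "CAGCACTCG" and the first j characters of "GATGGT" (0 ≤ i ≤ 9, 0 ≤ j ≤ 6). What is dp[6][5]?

5

   ''  G  A  T  G  G  T
''  0  1  2  3  4  5  6
 C  1  1  2  3  4  5  6
 A  2  2  1  2  3  4  5
 G  3  2  2  2  2  3  4
 C  4  3  3  3  3  3  4
 A  5  4  3  4  4  4  4
 C  6  5  4  4  5  5  5
 T  7  6  5  4  5  6  5
 C  8  7  6  5  5  6  6
 G  9  8  7  6  5  5  6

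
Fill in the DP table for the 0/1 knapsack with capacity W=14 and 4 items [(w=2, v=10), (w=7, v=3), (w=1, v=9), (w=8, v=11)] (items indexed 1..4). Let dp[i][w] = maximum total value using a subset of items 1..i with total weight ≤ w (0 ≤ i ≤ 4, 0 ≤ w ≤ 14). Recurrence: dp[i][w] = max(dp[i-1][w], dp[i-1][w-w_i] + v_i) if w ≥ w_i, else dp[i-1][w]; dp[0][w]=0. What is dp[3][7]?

19

i\w   0   1   2   3   4   5   6   7   8   9  10  11  12  13  14
  0   0   0   0   0   0   0   0   0   0   0   0   0   0   0   0
  1   0   0  10  10  10  10  10  10  10  10  10  10  10  10  10
  2   0   0  10  10  10  10  10  10  10  13  13  13  13  13  13
  3   0   9  10  19  19  19  19  19  19  19  22  22  22  22  22
  4   0   9  10  19  19  19  19  19  19  20  22  30  30  30  30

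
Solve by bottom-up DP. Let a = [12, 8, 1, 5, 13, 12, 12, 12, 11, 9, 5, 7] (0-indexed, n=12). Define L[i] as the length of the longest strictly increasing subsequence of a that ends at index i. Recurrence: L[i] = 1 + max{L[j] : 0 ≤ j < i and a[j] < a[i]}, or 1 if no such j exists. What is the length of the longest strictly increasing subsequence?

   i    0    1    2    3    4    5    6    7    8    9   10   11
a[i]   12    8    1    5   13   12   12   12   11    9    5    7
L[i]    1    1    1    2    3    3    3    3    3    3    2    3

3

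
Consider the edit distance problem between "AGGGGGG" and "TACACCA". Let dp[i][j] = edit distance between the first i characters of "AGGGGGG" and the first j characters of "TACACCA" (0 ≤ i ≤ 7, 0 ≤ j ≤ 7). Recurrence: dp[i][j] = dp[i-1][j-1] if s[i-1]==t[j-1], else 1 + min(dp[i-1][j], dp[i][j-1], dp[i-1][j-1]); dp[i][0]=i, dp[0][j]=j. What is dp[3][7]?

   ''  T  A  C  A  C  C  A
''  0  1  2  3  4  5  6  7
 A  1  1  1  2  3  4  5  6
 G  2  2  2  2  3  4  5  6
 G  3  3  3  3  3  4  5  6
 G  4  4  4  4  4  4  5  6
 G  5  5  5  5  5  5  5  6
 G  6  6  6  6  6  6  6  6
 G  7  7  7  7  7  7  7  7

6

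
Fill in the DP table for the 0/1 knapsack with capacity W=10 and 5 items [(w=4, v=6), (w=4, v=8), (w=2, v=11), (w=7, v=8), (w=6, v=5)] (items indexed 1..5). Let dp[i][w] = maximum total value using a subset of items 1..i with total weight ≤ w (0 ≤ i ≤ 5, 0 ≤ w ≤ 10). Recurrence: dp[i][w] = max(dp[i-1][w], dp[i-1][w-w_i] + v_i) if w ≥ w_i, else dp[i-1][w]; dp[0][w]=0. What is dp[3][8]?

i\w   0   1   2   3   4   5   6   7   8   9  10
  0   0   0   0   0   0   0   0   0   0   0   0
  1   0   0   0   0   6   6   6   6   6   6   6
  2   0   0   0   0   8   8   8   8  14  14  14
  3   0   0  11  11  11  11  19  19  19  19  25
  4   0   0  11  11  11  11  19  19  19  19  25
  5   0   0  11  11  11  11  19  19  19  19  25

19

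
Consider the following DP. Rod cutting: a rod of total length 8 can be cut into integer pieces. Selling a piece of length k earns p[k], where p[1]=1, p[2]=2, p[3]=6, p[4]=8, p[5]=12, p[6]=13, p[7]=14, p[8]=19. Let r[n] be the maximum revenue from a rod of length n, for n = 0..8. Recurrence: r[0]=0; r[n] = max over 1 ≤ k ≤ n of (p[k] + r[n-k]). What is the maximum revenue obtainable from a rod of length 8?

   n    0    1    2    3    4    5    6    7    8
r[n]    0    1    2    6    8   12   13   14   19

19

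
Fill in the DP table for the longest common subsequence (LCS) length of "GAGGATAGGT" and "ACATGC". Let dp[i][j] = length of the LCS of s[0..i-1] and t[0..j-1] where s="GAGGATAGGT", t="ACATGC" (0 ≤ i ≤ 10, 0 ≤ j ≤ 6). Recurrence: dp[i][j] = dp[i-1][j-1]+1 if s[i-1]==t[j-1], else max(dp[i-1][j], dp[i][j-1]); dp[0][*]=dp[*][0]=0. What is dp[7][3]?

   ''  A  C  A  T  G  C
''  0  0  0  0  0  0  0
 G  0  0  0  0  0  1  1
 A  0  1  1  1  1  1  1
 G  0  1  1  1  1  2  2
 G  0  1  1  1  1  2  2
 A  0  1  1  2  2  2  2
 T  0  1  1  2  3  3  3
 A  0  1  1  2  3  3  3
 G  0  1  1  2  3  4  4
 G  0  1  1  2  3  4  4
 T  0  1  1  2  3  4  4

2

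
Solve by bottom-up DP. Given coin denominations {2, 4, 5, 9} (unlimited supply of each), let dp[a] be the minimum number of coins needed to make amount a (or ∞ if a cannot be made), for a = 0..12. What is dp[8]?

 a  0  1  2  3  4  5  6  7  8  9 10 11 12
dp  0  -  1  -  1  1  2  2  2  1  2  2  3
(- denotes ∞ / unreachable)

2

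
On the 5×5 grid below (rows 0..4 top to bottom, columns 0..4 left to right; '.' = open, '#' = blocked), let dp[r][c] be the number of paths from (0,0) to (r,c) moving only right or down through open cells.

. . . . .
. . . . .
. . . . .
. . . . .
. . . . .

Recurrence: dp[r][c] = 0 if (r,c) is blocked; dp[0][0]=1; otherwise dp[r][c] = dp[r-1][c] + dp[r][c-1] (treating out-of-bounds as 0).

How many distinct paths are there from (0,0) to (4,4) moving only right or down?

r\c   0   1   2   3   4
  0   1   1   1   1   1
  1   1   2   3   4   5
  2   1   3   6  10  15
  3   1   4  10  20  35
  4   1   5  15  35  70

70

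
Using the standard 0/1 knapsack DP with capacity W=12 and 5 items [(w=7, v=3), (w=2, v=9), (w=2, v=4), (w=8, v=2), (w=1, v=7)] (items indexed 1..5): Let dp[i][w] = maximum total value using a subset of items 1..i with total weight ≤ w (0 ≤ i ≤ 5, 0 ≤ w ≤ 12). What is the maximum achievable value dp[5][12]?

23

i\w   0   1   2   3   4   5   6   7   8   9  10  11  12
  0   0   0   0   0   0   0   0   0   0   0   0   0   0
  1   0   0   0   0   0   0   0   3   3   3   3   3   3
  2   0   0   9   9   9   9   9   9   9  12  12  12  12
  3   0   0   9   9  13  13  13  13  13  13  13  16  16
  4   0   0   9   9  13  13  13  13  13  13  13  16  16
  5   0   7   9  16  16  20  20  20  20  20  20  20  23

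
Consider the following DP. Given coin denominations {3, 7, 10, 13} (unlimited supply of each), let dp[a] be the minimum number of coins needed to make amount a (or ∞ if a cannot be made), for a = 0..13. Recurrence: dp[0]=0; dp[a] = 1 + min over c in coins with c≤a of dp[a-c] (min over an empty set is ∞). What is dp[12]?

4

 a  0  1  2  3  4  5  6  7  8  9 10 11 12 13
dp  0  -  -  1  -  -  2  1  -  3  1  -  4  1
(- denotes ∞ / unreachable)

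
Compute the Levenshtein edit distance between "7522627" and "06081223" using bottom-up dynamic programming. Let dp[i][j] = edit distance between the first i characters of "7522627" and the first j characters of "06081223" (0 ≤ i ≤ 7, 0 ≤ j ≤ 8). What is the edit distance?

7

   ''  0  6  0  8  1  2  2  3
''  0  1  2  3  4  5  6  7  8
 7  1  1  2  3  4  5  6  7  8
 5  2  2  2  3  4  5  6  7  8
 2  3  3  3  3  4  5  5  6  7
 2  4  4  4  4  4  5  5  5  6
 6  5  5  4  5  5  5  6  6  6
 2  6  6  5  5  6  6  5  6  7
 7  7  7  6  6  6  7  6  6  7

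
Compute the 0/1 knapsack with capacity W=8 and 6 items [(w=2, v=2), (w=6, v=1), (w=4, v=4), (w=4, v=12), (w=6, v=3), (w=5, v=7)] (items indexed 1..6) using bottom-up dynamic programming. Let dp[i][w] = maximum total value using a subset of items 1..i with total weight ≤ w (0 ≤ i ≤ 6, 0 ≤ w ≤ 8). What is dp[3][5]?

4

i\w   0   1   2   3   4   5   6   7   8
  0   0   0   0   0   0   0   0   0   0
  1   0   0   2   2   2   2   2   2   2
  2   0   0   2   2   2   2   2   2   3
  3   0   0   2   2   4   4   6   6   6
  4   0   0   2   2  12  12  14  14  16
  5   0   0   2   2  12  12  14  14  16
  6   0   0   2   2  12  12  14  14  16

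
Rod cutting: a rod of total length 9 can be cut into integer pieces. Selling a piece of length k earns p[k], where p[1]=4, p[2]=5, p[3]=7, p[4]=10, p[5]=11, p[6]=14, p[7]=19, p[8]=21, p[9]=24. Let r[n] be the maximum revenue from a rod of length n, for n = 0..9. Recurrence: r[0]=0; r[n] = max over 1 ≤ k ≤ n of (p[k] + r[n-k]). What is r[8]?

   n    0    1    2    3    4    5    6    7    8    9
r[n]    0    4    8   12   16   20   24   28   32   36

32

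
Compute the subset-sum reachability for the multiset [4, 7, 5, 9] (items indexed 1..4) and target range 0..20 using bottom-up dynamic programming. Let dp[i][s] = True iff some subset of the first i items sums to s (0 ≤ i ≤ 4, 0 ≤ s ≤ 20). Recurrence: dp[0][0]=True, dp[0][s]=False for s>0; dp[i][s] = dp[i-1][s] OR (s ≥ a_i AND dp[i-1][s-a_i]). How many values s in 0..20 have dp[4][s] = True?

12

i\s   0   1   2   3   4   5   6   7   8   9  10  11  12  13  14  15  16  17  18  19  20
  0   T   F   F   F   F   F   F   F   F   F   F   F   F   F   F   F   F   F   F   F   F
  1   T   F   F   F   T   F   F   F   F   F   F   F   F   F   F   F   F   F   F   F   F
  2   T   F   F   F   T   F   F   T   F   F   F   T   F   F   F   F   F   F   F   F   F
  3   T   F   F   F   T   T   F   T   F   T   F   T   T   F   F   F   T   F   F   F   F
  4   T   F   F   F   T   T   F   T   F   T   F   T   T   T   T   F   T   F   T   F   T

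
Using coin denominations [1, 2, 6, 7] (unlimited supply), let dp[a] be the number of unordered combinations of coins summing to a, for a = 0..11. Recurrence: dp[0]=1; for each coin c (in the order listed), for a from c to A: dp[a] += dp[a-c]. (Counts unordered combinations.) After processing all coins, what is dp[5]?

3

after  coin     0     1     2     3     4     5     6     7     8     9    10    11
          1     1     1     1     1     1     1     1     1     1     1     1     1
          2     1     1     2     2     3     3     4     4     5     5     6     6
          6     1     1     2     2     3     3     5     5     7     7     9     9
          7     1     1     2     2     3     3     5     6     8     9    11    12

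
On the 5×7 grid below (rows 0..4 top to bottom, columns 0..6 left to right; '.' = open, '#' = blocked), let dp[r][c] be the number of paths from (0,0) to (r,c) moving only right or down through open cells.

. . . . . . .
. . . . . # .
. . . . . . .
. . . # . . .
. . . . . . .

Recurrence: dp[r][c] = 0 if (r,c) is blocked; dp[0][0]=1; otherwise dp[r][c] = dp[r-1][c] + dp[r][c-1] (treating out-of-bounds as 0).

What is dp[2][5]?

15

r\c   0   1   2   3   4   5   6
  0   1   1   1   1   1   1   1
  1   1   2   3   4   5   0   1
  2   1   3   6  10  15  15  16
  3   1   4  10   0  15  30  46
  4   1   5  15  15  30  60 106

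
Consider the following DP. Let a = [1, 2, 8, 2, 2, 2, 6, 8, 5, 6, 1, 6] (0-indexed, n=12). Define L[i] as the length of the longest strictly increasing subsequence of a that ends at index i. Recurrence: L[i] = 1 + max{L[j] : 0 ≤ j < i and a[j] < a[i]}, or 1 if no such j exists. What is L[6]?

3

   i    0    1    2    3    4    5    6    7    8    9   10   11
a[i]    1    2    8    2    2    2    6    8    5    6    1    6
L[i]    1    2    3    2    2    2    3    4    3    4    1    4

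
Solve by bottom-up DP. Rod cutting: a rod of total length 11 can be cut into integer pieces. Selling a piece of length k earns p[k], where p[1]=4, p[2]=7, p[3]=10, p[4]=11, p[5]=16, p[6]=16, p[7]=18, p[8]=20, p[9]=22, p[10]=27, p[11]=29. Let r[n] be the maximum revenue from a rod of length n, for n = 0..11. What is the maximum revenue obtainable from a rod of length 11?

44

   n    0    1    2    3    4    5    6    7    8    9   10   11
r[n]    0    4    8   12   16   20   24   28   32   36   40   44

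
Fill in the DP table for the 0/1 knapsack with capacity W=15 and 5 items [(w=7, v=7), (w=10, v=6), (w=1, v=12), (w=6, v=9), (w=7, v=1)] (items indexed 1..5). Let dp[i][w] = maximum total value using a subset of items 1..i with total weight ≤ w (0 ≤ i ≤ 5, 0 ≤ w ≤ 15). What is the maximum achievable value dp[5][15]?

28

i\w   0   1   2   3   4   5   6   7   8   9  10  11  12  13  14  15
  0   0   0   0   0   0   0   0   0   0   0   0   0   0   0   0   0
  1   0   0   0   0   0   0   0   7   7   7   7   7   7   7   7   7
  2   0   0   0   0   0   0   0   7   7   7   7   7   7   7   7   7
  3   0  12  12  12  12  12  12  12  19  19  19  19  19  19  19  19
  4   0  12  12  12  12  12  12  21  21  21  21  21  21  21  28  28
  5   0  12  12  12  12  12  12  21  21  21  21  21  21  21  28  28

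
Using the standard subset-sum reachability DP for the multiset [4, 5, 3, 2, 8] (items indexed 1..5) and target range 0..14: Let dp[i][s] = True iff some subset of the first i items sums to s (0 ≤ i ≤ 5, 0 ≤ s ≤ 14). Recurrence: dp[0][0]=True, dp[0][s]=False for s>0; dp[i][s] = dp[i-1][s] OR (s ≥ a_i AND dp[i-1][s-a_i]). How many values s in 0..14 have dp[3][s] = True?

i\s   0   1   2   3   4   5   6   7   8   9  10  11  12  13  14
  0   T   F   F   F   F   F   F   F   F   F   F   F   F   F   F
  1   T   F   F   F   T   F   F   F   F   F   F   F   F   F   F
  2   T   F   F   F   T   T   F   F   F   T   F   F   F   F   F
  3   T   F   F   T   T   T   F   T   T   T   F   F   T   F   F
  4   T   F   T   T   T   T   T   T   T   T   T   T   T   F   T
  5   T   F   T   T   T   T   T   T   T   T   T   T   T   T   T

8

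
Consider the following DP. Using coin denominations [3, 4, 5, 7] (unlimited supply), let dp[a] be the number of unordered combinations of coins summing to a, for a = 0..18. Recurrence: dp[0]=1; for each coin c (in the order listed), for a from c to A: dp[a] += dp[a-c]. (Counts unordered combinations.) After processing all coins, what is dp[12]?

4

after  coin     0     1     2     3     4     5     6     7     8     9    10    11    12    13    14    15    16    17    18
          3     1     0     0     1     0     0     1     0     0     1     0     0     1     0     0     1     0     0     1
          4     1     0     0     1     1     0     1     1     1     1     1     1     2     1     1     2     2     1     2
          5     1     0     0     1     1     1     1     1     2     2     2     2     3     3     3     4     4     4     5
          7     1     0     0     1     1     1     1     2     2     2     3     3     4     4     5     6     6     7     8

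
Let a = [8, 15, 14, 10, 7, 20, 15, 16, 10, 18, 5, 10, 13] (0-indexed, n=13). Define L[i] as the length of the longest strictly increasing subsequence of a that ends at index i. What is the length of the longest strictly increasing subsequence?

   i    0    1    2    3    4    5    6    7    8    9   10   11   12
a[i]    8   15   14   10    7   20   15   16   10   18    5   10   13
L[i]    1    2    2    2    1    3    3    4    2    5    1    2    3

5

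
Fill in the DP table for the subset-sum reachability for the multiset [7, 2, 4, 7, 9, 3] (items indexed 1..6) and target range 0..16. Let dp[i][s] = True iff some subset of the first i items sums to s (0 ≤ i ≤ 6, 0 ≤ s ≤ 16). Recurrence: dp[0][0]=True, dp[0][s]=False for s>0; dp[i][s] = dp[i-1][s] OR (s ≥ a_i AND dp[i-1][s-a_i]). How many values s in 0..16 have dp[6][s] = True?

i\s   0   1   2   3   4   5   6   7   8   9  10  11  12  13  14  15  16
  0   T   F   F   F   F   F   F   F   F   F   F   F   F   F   F   F   F
  1   T   F   F   F   F   F   F   T   F   F   F   F   F   F   F   F   F
  2   T   F   T   F   F   F   F   T   F   T   F   F   F   F   F   F   F
  3   T   F   T   F   T   F   T   T   F   T   F   T   F   T   F   F   F
  4   T   F   T   F   T   F   T   T   F   T   F   T   F   T   T   F   T
  5   T   F   T   F   T   F   T   T   F   T   F   T   F   T   T   T   T
  6   T   F   T   T   T   T   T   T   F   T   T   T   T   T   T   T   T

15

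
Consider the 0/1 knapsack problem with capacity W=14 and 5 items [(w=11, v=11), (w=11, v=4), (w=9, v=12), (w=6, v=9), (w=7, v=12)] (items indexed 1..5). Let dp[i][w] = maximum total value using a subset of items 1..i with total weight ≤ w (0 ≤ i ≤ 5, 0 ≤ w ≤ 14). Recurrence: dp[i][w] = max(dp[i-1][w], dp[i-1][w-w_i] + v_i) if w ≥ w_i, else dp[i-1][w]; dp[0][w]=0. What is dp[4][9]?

12

i\w   0   1   2   3   4   5   6   7   8   9  10  11  12  13  14
  0   0   0   0   0   0   0   0   0   0   0   0   0   0   0   0
  1   0   0   0   0   0   0   0   0   0   0   0  11  11  11  11
  2   0   0   0   0   0   0   0   0   0   0   0  11  11  11  11
  3   0   0   0   0   0   0   0   0   0  12  12  12  12  12  12
  4   0   0   0   0   0   0   9   9   9  12  12  12  12  12  12
  5   0   0   0   0   0   0   9  12  12  12  12  12  12  21  21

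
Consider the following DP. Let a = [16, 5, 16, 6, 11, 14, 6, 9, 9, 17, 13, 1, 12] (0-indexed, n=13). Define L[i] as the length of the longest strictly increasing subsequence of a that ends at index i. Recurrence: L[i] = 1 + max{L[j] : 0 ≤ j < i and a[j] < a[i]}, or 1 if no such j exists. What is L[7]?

3

   i    0    1    2    3    4    5    6    7    8    9   10   11   12
a[i]   16    5   16    6   11   14    6    9    9   17   13    1   12
L[i]    1    1    2    2    3    4    2    3    3    5    4    1    4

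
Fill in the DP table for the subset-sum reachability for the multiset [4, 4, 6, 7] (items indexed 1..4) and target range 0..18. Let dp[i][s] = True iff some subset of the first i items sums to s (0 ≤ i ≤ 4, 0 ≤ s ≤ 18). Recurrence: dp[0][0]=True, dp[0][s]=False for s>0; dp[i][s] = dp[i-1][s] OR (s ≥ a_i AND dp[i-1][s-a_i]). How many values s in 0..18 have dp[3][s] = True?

6

i\s   0   1   2   3   4   5   6   7   8   9  10  11  12  13  14  15  16  17  18
  0   T   F   F   F   F   F   F   F   F   F   F   F   F   F   F   F   F   F   F
  1   T   F   F   F   T   F   F   F   F   F   F   F   F   F   F   F   F   F   F
  2   T   F   F   F   T   F   F   F   T   F   F   F   F   F   F   F   F   F   F
  3   T   F   F   F   T   F   T   F   T   F   T   F   F   F   T   F   F   F   F
  4   T   F   F   F   T   F   T   T   T   F   T   T   F   T   T   T   F   T   F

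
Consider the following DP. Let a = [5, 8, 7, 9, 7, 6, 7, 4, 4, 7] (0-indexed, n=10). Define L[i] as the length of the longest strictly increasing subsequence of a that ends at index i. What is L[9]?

3

   i    0    1    2    3    4    5    6    7    8    9
a[i]    5    8    7    9    7    6    7    4    4    7
L[i]    1    2    2    3    2    2    3    1    1    3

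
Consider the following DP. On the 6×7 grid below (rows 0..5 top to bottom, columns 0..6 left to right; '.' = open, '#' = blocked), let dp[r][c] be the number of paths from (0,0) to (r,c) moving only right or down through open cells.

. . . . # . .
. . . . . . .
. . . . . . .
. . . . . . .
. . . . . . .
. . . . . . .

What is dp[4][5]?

r\c   0   1   2   3   4   5   6
  0   1   1   1   1   0   0   0
  1   1   2   3   4   4   4   4
  2   1   3   6  10  14  18  22
  3   1   4  10  20  34  52  74
  4   1   5  15  35  69 121 195
  5   1   6  21  56 125 246 441

121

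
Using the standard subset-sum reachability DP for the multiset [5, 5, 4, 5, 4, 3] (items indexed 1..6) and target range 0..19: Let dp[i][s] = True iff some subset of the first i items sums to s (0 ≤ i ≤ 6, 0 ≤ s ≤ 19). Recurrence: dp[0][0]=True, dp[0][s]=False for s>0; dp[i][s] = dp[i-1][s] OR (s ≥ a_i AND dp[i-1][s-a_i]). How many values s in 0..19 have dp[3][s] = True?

6

i\s   0   1   2   3   4   5   6   7   8   9  10  11  12  13  14  15  16  17  18  19
  0   T   F   F   F   F   F   F   F   F   F   F   F   F   F   F   F   F   F   F   F
  1   T   F   F   F   F   T   F   F   F   F   F   F   F   F   F   F   F   F   F   F
  2   T   F   F   F   F   T   F   F   F   F   T   F   F   F   F   F   F   F   F   F
  3   T   F   F   F   T   T   F   F   F   T   T   F   F   F   T   F   F   F   F   F
  4   T   F   F   F   T   T   F   F   F   T   T   F   F   F   T   T   F   F   F   T
  5   T   F   F   F   T   T   F   F   T   T   T   F   F   T   T   T   F   F   T   T
  6   T   F   F   T   T   T   F   T   T   T   T   T   T   T   T   T   T   T   T   T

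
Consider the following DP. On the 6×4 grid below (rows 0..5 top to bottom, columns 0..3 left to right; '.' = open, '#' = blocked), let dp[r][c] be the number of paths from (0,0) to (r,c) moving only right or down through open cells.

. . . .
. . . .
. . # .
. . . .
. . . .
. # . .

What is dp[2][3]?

r\c   0   1   2   3
  0   1   1   1   1
  1   1   2   3   4
  2   1   3   0   4
  3   1   4   4   8
  4   1   5   9  17
  5   1   0   9  26

4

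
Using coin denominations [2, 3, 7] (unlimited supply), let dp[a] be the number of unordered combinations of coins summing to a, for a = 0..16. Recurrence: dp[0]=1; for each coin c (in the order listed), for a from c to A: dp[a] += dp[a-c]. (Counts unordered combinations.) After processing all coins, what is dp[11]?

after  coin     0     1     2     3     4     5     6     7     8     9    10    11    12    13    14    15    16
          2     1     0     1     0     1     0     1     0     1     0     1     0     1     0     1     0     1
          3     1     0     1     1     1     1     2     1     2     2     2     2     3     2     3     3     3
          7     1     0     1     1     1     1     2     2     2     3     3     3     4     4     5     5     6

3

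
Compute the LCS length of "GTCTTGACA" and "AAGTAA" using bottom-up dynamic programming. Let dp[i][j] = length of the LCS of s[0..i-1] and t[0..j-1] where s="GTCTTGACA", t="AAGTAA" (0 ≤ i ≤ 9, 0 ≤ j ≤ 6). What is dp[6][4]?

2

   ''  A  A  G  T  A  A
''  0  0  0  0  0  0  0
 G  0  0  0  1  1  1  1
 T  0  0  0  1  2  2  2
 C  0  0  0  1  2  2  2
 T  0  0  0  1  2  2  2
 T  0  0  0  1  2  2  2
 G  0  0  0  1  2  2  2
 A  0  1  1  1  2  3  3
 C  0  1  1  1  2  3  3
 A  0  1  2  2  2  3  4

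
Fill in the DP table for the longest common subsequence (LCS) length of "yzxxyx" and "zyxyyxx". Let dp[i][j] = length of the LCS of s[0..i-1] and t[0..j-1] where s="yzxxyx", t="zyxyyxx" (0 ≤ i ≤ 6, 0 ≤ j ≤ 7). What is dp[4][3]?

2

   ''  z  y  x  y  y  x  x
''  0  0  0  0  0  0  0  0
 y  0  0  1  1  1  1  1  1
 z  0  1  1  1  1  1  1  1
 x  0  1  1  2  2  2  2  2
 x  0  1  1  2  2  2  3  3
 y  0  1  2  2  3  3  3  3
 x  0  1  2  3  3  3  4  4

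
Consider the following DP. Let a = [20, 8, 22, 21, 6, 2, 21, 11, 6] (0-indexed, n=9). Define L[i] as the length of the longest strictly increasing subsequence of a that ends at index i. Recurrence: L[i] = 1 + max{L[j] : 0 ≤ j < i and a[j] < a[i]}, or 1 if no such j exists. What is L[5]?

1

   i    0    1    2    3    4    5    6    7    8
a[i]   20    8   22   21    6    2   21   11    6
L[i]    1    1    2    2    1    1    2    2    2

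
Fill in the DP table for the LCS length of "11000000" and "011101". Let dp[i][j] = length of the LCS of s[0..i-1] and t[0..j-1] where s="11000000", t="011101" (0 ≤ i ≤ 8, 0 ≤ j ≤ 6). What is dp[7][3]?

2

   ''  0  1  1  1  0  1
''  0  0  0  0  0  0  0
 1  0  0  1  1  1  1  1
 1  0  0  1  2  2  2  2
 0  0  1  1  2  2  3  3
 0  0  1  1  2  2  3  3
 0  0  1  1  2  2  3  3
 0  0  1  1  2  2  3  3
 0  0  1  1  2  2  3  3
 0  0  1  1  2  2  3  3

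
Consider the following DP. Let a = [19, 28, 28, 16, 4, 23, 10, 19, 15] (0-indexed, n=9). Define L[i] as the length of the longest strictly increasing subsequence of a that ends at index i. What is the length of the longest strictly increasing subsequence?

3

   i    0    1    2    3    4    5    6    7    8
a[i]   19   28   28   16    4   23   10   19   15
L[i]    1    2    2    1    1    2    2    3    3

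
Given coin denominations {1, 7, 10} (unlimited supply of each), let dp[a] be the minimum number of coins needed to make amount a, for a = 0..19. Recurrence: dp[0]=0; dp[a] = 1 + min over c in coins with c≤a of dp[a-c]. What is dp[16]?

4

 a  0  1  2  3  4  5  6  7  8  9 10 11 12 13 14 15 16 17 18 19
dp  0  1  2  3  4  5  6  1  2  3  1  2  3  4  2  3  4  2  3  4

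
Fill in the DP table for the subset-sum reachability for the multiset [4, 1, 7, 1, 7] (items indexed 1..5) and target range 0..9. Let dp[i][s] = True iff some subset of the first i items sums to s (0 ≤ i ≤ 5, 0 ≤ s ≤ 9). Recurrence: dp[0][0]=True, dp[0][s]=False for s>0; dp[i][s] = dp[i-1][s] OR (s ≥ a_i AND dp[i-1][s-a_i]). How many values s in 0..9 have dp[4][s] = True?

i\s   0   1   2   3   4   5   6   7   8   9
  0   T   F   F   F   F   F   F   F   F   F
  1   T   F   F   F   T   F   F   F   F   F
  2   T   T   F   F   T   T   F   F   F   F
  3   T   T   F   F   T   T   F   T   T   F
  4   T   T   T   F   T   T   T   T   T   T
  5   T   T   T   F   T   T   T   T   T   T

9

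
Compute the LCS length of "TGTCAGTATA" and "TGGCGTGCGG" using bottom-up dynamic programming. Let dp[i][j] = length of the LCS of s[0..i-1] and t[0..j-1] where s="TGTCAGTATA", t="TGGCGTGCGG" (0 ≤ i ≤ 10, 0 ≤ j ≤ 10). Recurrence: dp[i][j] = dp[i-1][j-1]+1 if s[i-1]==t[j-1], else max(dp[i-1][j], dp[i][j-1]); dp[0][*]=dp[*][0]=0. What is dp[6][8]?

   ''  T  G  G  C  G  T  G  C  G  G
''  0  0  0  0  0  0  0  0  0  0  0
 T  0  1  1  1  1  1  1  1  1  1  1
 G  0  1  2  2  2  2  2  2  2  2  2
 T  0  1  2  2  2  2  3  3  3  3  3
 C  0  1  2  2  3  3  3  3  4  4  4
 A  0  1  2  2  3  3  3  3  4  4  4
 G  0  1  2  3  3  4  4  4  4  5  5
 T  0  1  2  3  3  4  5  5  5  5  5
 A  0  1  2  3  3  4  5  5  5  5  5
 T  0  1  2  3  3  4  5  5  5  5  5
 A  0  1  2  3  3  4  5  5  5  5  5

4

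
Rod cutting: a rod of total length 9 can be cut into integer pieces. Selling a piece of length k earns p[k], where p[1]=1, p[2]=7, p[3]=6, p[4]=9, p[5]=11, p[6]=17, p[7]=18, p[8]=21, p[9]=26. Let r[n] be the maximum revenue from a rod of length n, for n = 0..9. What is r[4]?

14

   n    0    1    2    3    4    5    6    7    8    9
r[n]    0    1    7    8   14   15   21   22   28   29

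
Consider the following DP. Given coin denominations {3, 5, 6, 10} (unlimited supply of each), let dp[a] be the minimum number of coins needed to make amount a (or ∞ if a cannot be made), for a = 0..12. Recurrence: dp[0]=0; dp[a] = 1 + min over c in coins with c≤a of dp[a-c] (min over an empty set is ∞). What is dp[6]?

1

 a  0  1  2  3  4  5  6  7  8  9 10 11 12
dp  0  -  -  1  -  1  1  -  2  2  1  2  2
(- denotes ∞ / unreachable)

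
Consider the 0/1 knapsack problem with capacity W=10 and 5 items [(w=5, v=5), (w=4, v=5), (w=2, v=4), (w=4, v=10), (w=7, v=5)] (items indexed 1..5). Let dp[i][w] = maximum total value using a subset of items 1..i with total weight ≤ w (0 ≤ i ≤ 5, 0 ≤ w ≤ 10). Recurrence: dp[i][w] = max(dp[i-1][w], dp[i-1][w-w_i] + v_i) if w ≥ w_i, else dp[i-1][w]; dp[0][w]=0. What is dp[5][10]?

19

i\w   0   1   2   3   4   5   6   7   8   9  10
  0   0   0   0   0   0   0   0   0   0   0   0
  1   0   0   0   0   0   5   5   5   5   5   5
  2   0   0   0   0   5   5   5   5   5  10  10
  3   0   0   4   4   5   5   9   9   9  10  10
  4   0   0   4   4  10  10  14  14  15  15  19
  5   0   0   4   4  10  10  14  14  15  15  19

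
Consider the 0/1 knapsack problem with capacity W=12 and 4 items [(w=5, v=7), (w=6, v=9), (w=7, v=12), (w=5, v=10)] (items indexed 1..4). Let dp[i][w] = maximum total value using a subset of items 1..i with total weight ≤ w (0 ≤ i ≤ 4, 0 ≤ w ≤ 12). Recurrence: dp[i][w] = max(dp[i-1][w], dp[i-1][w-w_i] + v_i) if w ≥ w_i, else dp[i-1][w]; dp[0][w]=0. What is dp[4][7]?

12

i\w   0   1   2   3   4   5   6   7   8   9  10  11  12
  0   0   0   0   0   0   0   0   0   0   0   0   0   0
  1   0   0   0   0   0   7   7   7   7   7   7   7   7
  2   0   0   0   0   0   7   9   9   9   9   9  16  16
  3   0   0   0   0   0   7   9  12  12  12  12  16  19
  4   0   0   0   0   0  10  10  12  12  12  17  19  22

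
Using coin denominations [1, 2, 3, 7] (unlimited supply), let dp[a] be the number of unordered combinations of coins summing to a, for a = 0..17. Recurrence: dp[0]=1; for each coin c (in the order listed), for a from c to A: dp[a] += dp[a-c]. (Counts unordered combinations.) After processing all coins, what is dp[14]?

33

after  coin     0     1     2     3     4     5     6     7     8     9    10    11    12    13    14    15    16    17
          1     1     1     1     1     1     1     1     1     1     1     1     1     1     1     1     1     1     1
          2     1     1     2     2     3     3     4     4     5     5     6     6     7     7     8     8     9     9
          3     1     1     2     3     4     5     7     8    10    12    14    16    19    21    24    27    30    33
          7     1     1     2     3     4     5     7     9    11    14    17    20    24    28    33    38    44    50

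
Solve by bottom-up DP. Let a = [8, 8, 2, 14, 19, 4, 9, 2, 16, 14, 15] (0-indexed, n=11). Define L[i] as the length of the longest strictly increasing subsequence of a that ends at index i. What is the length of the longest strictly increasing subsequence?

   i    0    1    2    3    4    5    6    7    8    9   10
a[i]    8    8    2   14   19    4    9    2   16   14   15
L[i]    1    1    1    2    3    2    3    1    4    4    5

5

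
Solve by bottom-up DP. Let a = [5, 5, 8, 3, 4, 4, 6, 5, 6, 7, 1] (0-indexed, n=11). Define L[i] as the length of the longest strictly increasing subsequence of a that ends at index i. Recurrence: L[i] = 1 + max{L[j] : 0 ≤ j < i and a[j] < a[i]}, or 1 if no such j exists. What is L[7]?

3

   i    0    1    2    3    4    5    6    7    8    9   10
a[i]    5    5    8    3    4    4    6    5    6    7    1
L[i]    1    1    2    1    2    2    3    3    4    5    1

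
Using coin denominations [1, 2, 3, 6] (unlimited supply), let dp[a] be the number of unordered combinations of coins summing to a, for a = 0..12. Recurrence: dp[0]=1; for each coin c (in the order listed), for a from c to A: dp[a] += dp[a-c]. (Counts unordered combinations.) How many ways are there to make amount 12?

after  coin     0     1     2     3     4     5     6     7     8     9    10    11    12
          1     1     1     1     1     1     1     1     1     1     1     1     1     1
          2     1     1     2     2     3     3     4     4     5     5     6     6     7
          3     1     1     2     3     4     5     7     8    10    12    14    16    19
          6     1     1     2     3     4     5     8     9    12    15    18    21    27

27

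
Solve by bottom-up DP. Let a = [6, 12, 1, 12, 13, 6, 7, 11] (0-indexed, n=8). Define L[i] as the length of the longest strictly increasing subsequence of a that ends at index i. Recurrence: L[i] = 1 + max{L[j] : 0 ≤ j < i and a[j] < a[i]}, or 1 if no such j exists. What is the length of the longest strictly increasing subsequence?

4

   i    0    1    2    3    4    5    6    7
a[i]    6   12    1   12   13    6    7   11
L[i]    1    2    1    2    3    2    3    4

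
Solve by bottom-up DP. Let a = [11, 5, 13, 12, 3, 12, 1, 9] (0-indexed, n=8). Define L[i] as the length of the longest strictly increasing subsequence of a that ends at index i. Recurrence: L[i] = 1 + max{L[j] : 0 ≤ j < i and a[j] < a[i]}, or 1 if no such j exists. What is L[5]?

   i    0    1    2    3    4    5    6    7
a[i]   11    5   13   12    3   12    1    9
L[i]    1    1    2    2    1    2    1    2

2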